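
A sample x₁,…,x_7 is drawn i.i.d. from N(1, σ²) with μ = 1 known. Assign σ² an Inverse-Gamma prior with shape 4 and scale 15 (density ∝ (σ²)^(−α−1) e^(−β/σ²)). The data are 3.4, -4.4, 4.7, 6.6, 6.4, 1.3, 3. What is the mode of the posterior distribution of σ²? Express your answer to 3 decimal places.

Sum of squared deviations about the known mean: SS = (3.4−1)² + (-4.4−1)² + (4.7−1)² + (6.6−1)² + (6.4−1)² + (1.3−1)² + (3−1)² = 113.22.
The Normal likelihood contributes (σ²)^(−n/2) exp(−SS/(2σ²)), so the posterior is Inverse-Gamma(α + n/2, β + SS/2) = Inverse-Gamma(7.5, 71.61).
The mode of Inverse-Gamma(a, b) is b/(a+1) = 71.61/8.5 ≈ 8.425.

σ̂²_MAP = 8.425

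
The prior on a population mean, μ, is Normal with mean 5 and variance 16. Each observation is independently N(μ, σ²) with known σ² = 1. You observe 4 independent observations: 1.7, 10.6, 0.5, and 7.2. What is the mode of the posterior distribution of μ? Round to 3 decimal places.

μ̂_MAP = 5.000

n = 4; x̄ = (1.7 + 10.6 + 0.5 + 7.2)/4 = 20/4 = 5.
For a Normal prior and Normal likelihood with known variance, the posterior is Normal; its mode equals its mean, the precision-weighted average.
Prior precision 1/σ₀² = 1/16 = 0.0625; data precision n/σ² = 4/1 = 4.
μ̂ = (0.0625·5 + 4·5) / (0.0625 + 4) = 20.3125/4.0625 = 5.000.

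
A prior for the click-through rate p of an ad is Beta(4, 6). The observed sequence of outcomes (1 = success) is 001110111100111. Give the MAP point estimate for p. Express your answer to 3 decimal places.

p̂_MAP = 0.565

Prior: Beta(4, 6).
Data: 10 successes in 15 trials (from the sequence). The binomial likelihood contributes p^10(1−p)^5, so the posterior is Beta(4+10, 6+5) = Beta(14, 11).
For Beta(a, b) with a, b > 1 the mode is (a−1)/(a+b−2) = 13/23 ≈ 0.565.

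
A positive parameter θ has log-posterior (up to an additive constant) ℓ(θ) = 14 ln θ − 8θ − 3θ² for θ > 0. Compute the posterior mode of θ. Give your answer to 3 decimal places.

θ̂_MAP = 1.000

ℓ'(θ) = 14/θ − 8 − 6θ. Setting this to zero and multiplying by θ: 6θ² + 8θ − 14 = 0.
θ = (−8 + √(8² + 4·6·14)) / (2·6) = (−8 + √400) / 12 = (−8 + 20)/12 = 1.
ℓ''(θ) = −14/θ² − 6 < 0, confirming a maximum.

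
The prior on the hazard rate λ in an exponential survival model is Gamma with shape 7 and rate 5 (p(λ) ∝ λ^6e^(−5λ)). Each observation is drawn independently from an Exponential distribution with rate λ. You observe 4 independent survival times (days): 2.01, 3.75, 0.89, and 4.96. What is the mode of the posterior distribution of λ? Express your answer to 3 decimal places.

λ̂_MAP = 0.602

The Exponential(rate=λ) likelihood is ∝ λ^n e^(−λΣtᵢ). Here n = 4 and Σtᵢ = 2.01 + 3.75 + 0.89 + 4.96 = 11.61.
Posterior ∝ λ^6e^(−5λ) · λ^4e^(−11.61λ) = λ^10e^(−16.61λ), i.e. Gamma(11, 16.61).
Mode = (a−1)/b = 10/16.61 ≈ 0.602.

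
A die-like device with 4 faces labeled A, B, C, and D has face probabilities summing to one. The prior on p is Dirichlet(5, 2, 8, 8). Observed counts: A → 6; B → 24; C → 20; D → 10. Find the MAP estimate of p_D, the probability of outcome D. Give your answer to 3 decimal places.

MAP estimate of p_D = 0.215

The posterior is Dirichlet(αᵢ + nᵢ) = Dirichlet(11, 26, 28, 18).
For a Dirichlet(a₁,…,a_K) with all aᵢ > 1, the mode has j-th component (aⱼ − 1)/(Σaᵢ − K).
Here Σaᵢ = 83 and K = 4, so p_D = (18 − 1)/(83 − 4) = 17/79 ≈ 0.215.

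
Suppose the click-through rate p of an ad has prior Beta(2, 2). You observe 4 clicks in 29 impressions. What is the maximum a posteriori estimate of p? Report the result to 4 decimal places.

p̂_MAP = 0.1613

Prior: Beta(2, 2).
Data: 4 successes in 29 trials. The binomial likelihood contributes p^4(1−p)^25, so the posterior is Beta(2+4, 2+25) = Beta(6, 27).
For Beta(a, b) with a, b > 1 the mode is (a−1)/(a+b−2) = 5/31 ≈ 0.1613.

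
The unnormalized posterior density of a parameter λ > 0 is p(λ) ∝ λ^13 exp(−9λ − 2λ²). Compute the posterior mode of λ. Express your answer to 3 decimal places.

λ̂_MAP = 1.000

ℓ'(λ) = 13/λ − 9 − 4λ. Setting this to zero and multiplying by λ: 4λ² + 9λ − 13 = 0.
λ = (−9 + √(9² + 4·4·13)) / (2·4) = (−9 + √289) / 8 = (−9 + 17)/8 = 1.
ℓ''(λ) = −13/λ² − 4 < 0, confirming a maximum.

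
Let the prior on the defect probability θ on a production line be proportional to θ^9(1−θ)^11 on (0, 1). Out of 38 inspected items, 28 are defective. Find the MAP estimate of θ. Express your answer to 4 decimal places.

The prior density ∝ θ^9(1−θ)^11 is the kernel of Beta(10, 12).
Data: 28 successes in 38 trials. The binomial likelihood contributes θ^28(1−θ)^10, so the posterior is Beta(10+28, 12+10) = Beta(38, 22).
For Beta(a, b) with a, b > 1 the mode is (a−1)/(a+b−2) = 37/58 ≈ 0.6379.

θ̂_MAP = 0.6379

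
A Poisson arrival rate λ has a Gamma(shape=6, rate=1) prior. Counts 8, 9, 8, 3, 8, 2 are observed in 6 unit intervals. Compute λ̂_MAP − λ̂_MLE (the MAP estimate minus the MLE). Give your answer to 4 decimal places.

MAP − MLE = -0.1905

Σxᵢ = 38. Posterior is Gamma(44, 7); MAP = (44−1)/7 = 43/7 ≈ 6.14286.
MLE = x̄ = 38/6 ≈ 6.33333.
Difference = 43/7 − 38/6 = -4/21 ≈ -0.1905.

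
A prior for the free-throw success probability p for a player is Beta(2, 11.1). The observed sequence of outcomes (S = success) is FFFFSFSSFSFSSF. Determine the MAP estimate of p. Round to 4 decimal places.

p̂_MAP = 0.2789

Prior: Beta(2, 11.1).
Data: 6 successes in 14 trials (from the sequence). The binomial likelihood contributes p^6(1−p)^8, so the posterior is Beta(2+6, 11.1+8) = Beta(8, 19.1).
For Beta(a, b) with a, b > 1 the mode is (a−1)/(a+b−2) = 7/25.1 ≈ 0.2789.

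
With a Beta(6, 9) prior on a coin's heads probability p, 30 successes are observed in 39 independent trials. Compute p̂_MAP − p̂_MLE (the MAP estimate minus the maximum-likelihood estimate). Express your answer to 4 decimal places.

Posterior is Beta(36, 18); MAP = (36−1)/(54−2) = 35/52 ≈ 0.67308.
MLE ignores the prior: p̂_MLE = k/n = 30/39 ≈ 0.76923.
Difference = 35/52 − 30/39 = -5/52 ≈ -0.0962.

MAP − MLE = -0.0962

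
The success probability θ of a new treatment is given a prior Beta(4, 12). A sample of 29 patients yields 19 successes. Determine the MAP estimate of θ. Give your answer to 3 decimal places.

Prior: Beta(4, 12).
Data: 19 successes in 29 trials. The binomial likelihood contributes θ^19(1−θ)^10, so the posterior is Beta(4+19, 12+10) = Beta(23, 22).
For Beta(a, b) with a, b > 1 the mode is (a−1)/(a+b−2) = 22/43 ≈ 0.512.

θ̂_MAP = 0.512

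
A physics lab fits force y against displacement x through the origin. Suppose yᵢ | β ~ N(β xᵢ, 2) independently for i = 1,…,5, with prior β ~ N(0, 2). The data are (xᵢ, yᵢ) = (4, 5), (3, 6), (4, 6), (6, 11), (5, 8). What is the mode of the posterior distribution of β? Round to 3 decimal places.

log p(β | y) = −Σ(yᵢ − βxᵢ)²/(2·2) − β²/(2·2) + const.
Setting the derivative to zero: Σxᵢ(yᵢ − βxᵢ)/2 − β/2 = 0, so β = Σxᵢyᵢ / (Σxᵢ² + σ²/τ²).
Σxᵢyᵢ = 4·5 + 3·6 + 4·6 + 6·11 + 5·8 = 168; Σxᵢ² = 102; σ²/τ² = 1.
β̂_MAP = 168 / (102 + 1) = 168/103 ≈ 1.631.

β̂_MAP = 1.631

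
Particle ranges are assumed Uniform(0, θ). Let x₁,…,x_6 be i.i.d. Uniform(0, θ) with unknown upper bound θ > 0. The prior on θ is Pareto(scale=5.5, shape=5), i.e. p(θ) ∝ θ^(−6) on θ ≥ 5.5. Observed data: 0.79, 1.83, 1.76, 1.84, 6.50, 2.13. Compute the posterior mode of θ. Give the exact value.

The Uniform(0, θ) likelihood is θ^(−n) for θ ≥ max(xᵢ), zero otherwise. Here max(xᵢ) = 6.50.
Posterior ∝ θ^(−6) · θ^(−6) = θ^(−12) on θ ≥ max(5.5, 6.50) = 6.50.
This density is strictly decreasing in θ, so the posterior mode lies at the lower boundary of the support.

θ̂_MAP = 6.50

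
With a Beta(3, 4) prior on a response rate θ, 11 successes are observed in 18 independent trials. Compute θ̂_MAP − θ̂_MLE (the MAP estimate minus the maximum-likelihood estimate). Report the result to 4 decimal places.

Posterior is Beta(14, 11); MAP = (14−1)/(25−2) = 13/23 ≈ 0.56522.
MLE ignores the prior: θ̂_MLE = k/n = 11/18 ≈ 0.61111.
Difference = 13/23 − 11/18 = -19/414 ≈ -0.0459.

MAP − MLE = -0.0459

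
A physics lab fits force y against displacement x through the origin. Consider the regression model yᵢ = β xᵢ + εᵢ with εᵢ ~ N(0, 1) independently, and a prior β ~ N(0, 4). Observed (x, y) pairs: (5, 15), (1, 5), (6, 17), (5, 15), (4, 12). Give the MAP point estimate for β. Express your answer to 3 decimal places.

log p(β | y) = −Σ(yᵢ − βxᵢ)²/(2·1) − β²/(2·4) + const.
Setting the derivative to zero: Σxᵢ(yᵢ − βxᵢ)/1 − β/4 = 0, so β = Σxᵢyᵢ / (Σxᵢ² + σ²/τ²).
Σxᵢyᵢ = 5·15 + 1·5 + 6·17 + 5·15 + 4·12 = 305; Σxᵢ² = 103; σ²/τ² = 0.25.
β̂_MAP = 305 / (103 + 0.25) = 305/103.25 ≈ 2.954.

β̂_MAP = 2.954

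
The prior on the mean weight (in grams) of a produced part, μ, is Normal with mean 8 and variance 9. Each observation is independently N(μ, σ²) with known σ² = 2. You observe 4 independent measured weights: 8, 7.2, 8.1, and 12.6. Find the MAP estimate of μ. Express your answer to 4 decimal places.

n = 4; x̄ = (8 + 7.2 + 8.1 + 12.6)/4 = 35.9/4 = 8.975.
For a Normal prior and Normal likelihood with known variance, the posterior is Normal; its mode equals its mean, the precision-weighted average.
Prior precision 1/σ₀² = 1/9; data precision n/σ² = 4/2 = 2.
μ̂ = ((1/9)·8 + 2·8.975) / (1/9 + 2) = (3391/180)/(19/9) = 3391/380 ≈ 8.9237.

μ̂_MAP = 8.9237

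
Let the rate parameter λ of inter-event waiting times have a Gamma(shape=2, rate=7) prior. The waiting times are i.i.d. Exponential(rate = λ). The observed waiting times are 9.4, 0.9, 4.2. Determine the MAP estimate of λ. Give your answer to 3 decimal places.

λ̂_MAP = 0.186

The Exponential(rate=λ) likelihood is ∝ λ^n e^(−λΣtᵢ). Here n = 3 and Σtᵢ = 9.4 + 0.9 + 4.2 = 14.5.
Posterior ∝ λe^(−7λ) · λ^3e^(−14.5λ) = λ^4e^(−21.5λ), i.e. Gamma(5, 21.5).
Mode = (a−1)/b = 4/21.5 ≈ 0.186.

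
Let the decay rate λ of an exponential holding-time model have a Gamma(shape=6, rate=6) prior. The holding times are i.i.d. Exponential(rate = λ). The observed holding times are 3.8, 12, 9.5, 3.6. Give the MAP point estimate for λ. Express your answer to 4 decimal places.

The Exponential(rate=λ) likelihood is ∝ λ^n e^(−λΣtᵢ). Here n = 4 and Σtᵢ = 3.8 + 12 + 9.5 + 3.6 = 28.9.
Posterior ∝ λ^5e^(−6λ) · λ^4e^(−28.9λ) = λ^9e^(−34.9λ), i.e. Gamma(10, 34.9).
Mode = (a−1)/b = 9/34.9 ≈ 0.2579.

λ̂_MAP = 0.2579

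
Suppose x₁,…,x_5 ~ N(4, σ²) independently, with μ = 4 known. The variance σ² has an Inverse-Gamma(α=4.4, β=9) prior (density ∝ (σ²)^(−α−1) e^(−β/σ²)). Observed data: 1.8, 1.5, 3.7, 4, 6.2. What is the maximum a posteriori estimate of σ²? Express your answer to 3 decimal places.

Sum of squared deviations about the known mean: SS = (1.8−4)² + (1.5−4)² + (3.7−4)² + (4−4)² + (6.2−4)² = 16.02.
The Normal likelihood contributes (σ²)^(−n/2) exp(−SS/(2σ²)), so the posterior is Inverse-Gamma(α + n/2, β + SS/2) = Inverse-Gamma(6.9, 17.01).
The mode of Inverse-Gamma(a, b) is b/(a+1) = 17.01/7.9 ≈ 2.153.

σ̂²_MAP = 2.153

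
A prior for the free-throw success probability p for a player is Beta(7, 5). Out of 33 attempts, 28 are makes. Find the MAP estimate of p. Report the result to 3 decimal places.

p̂_MAP = 0.791

Prior: Beta(7, 5).
Data: 28 successes in 33 trials. The binomial likelihood contributes p^28(1−p)^5, so the posterior is Beta(7+28, 5+5) = Beta(35, 10).
For Beta(a, b) with a, b > 1 the mode is (a−1)/(a+b−2) = 34/43 ≈ 0.791.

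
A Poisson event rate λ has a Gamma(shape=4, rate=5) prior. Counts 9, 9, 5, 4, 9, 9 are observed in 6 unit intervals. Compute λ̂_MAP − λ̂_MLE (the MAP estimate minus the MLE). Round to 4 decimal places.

Σxᵢ = 45. Posterior is Gamma(49, 11); MAP = (49−1)/11 = 48/11 ≈ 4.36364.
MLE = x̄ = 45/6 ≈ 7.50000.
Difference = 48/11 − 45/6 = -69/22 ≈ -3.1364.

MAP − MLE = -3.1364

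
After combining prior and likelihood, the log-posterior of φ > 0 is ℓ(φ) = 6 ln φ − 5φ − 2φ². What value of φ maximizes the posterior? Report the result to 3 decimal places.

ℓ'(φ) = 6/φ − 5 − 4φ. Setting this to zero and multiplying by φ: 4φ² + 5φ − 6 = 0.
φ = (−5 + √(5² + 4·4·6)) / (2·4) = (−5 + √121) / 8 = (−5 + 11)/8 = 3/4.
ℓ''(φ) = −6/φ² − 4 < 0, confirming a maximum.

φ̂_MAP = 0.750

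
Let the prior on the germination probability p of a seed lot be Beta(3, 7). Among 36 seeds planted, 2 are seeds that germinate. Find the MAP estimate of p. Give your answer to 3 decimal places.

Prior: Beta(3, 7).
Data: 2 successes in 36 trials. The binomial likelihood contributes p^2(1−p)^34, so the posterior is Beta(3+2, 7+34) = Beta(5, 41).
For Beta(a, b) with a, b > 1 the mode is (a−1)/(a+b−2) = 4/44 ≈ 0.091.

p̂_MAP = 0.091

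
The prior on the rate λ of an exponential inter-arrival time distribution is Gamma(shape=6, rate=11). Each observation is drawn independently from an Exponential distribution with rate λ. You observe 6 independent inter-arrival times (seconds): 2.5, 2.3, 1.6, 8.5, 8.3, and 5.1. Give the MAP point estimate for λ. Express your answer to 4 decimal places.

λ̂_MAP = 0.2799

The Exponential(rate=λ) likelihood is ∝ λ^n e^(−λΣtᵢ). Here n = 6 and Σtᵢ = 2.5 + 2.3 + 1.6 + 8.5 + 8.3 + 5.1 = 28.3.
Posterior ∝ λ^5e^(−11λ) · λ^6e^(−28.3λ) = λ^11e^(−39.3λ), i.e. Gamma(12, 39.3).
Mode = (a−1)/b = 11/39.3 ≈ 0.2799.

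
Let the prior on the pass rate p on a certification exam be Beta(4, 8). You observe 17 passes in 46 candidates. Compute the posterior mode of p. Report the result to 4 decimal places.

p̂_MAP = 0.3571

Prior: Beta(4, 8).
Data: 17 successes in 46 trials. The binomial likelihood contributes p^17(1−p)^29, so the posterior is Beta(4+17, 8+29) = Beta(21, 37).
For Beta(a, b) with a, b > 1 the mode is (a−1)/(a+b−2) = 20/56 ≈ 0.3571.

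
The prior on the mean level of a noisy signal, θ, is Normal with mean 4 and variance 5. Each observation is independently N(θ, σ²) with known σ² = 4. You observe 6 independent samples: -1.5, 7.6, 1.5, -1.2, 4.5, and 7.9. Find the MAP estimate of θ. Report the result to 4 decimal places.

θ̂_MAP = 3.2353

n = 6; x̄ = ((-1.5) + 7.6 + 1.5 + (-1.2) + 4.5 + 7.9)/6 = 18.8/6 = 47/15 ≈ 3.1333.
For a Normal prior and Normal likelihood with known variance, the posterior is Normal; its mode equals its mean, the precision-weighted average.
Prior precision 1/σ₀² = 1/5 = 0.2; data precision n/σ² = 6/4 = 1.5.
θ̂ = (0.2·4 + 1.5·(47/15)) / (0.2 + 1.5) = 5.5/1.7 = 55/17 ≈ 3.2353.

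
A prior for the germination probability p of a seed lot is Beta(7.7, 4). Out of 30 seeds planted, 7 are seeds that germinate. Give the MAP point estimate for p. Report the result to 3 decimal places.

Prior: Beta(7.7, 4).
Data: 7 successes in 30 trials. The binomial likelihood contributes p^7(1−p)^23, so the posterior is Beta(7.7+7, 4+23) = Beta(14.7, 27).
For Beta(a, b) with a, b > 1 the mode is (a−1)/(a+b−2) = 13.7/39.7 ≈ 0.345.

p̂_MAP = 0.345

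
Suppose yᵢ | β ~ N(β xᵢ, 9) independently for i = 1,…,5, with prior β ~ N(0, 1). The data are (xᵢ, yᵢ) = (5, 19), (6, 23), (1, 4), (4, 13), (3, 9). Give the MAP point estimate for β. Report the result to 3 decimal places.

log p(β | y) = −Σ(yᵢ − βxᵢ)²/(2·9) − β²/(2·1) + const.
Setting the derivative to zero: Σxᵢ(yᵢ − βxᵢ)/9 − β/1 = 0, so β = Σxᵢyᵢ / (Σxᵢ² + σ²/τ²).
Σxᵢyᵢ = 5·19 + 6·23 + 1·4 + 4·13 + 3·9 = 316; Σxᵢ² = 87; σ²/τ² = 9.
β̂_MAP = 316 / (87 + 9) = 316/96 ≈ 3.292.

β̂_MAP = 3.292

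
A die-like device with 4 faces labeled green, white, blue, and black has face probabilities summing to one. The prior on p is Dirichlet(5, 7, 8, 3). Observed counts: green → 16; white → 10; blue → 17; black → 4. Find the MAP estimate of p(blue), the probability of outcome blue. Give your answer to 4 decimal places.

MAP estimate of p(blue) = 0.3636

The posterior is Dirichlet(αᵢ + nᵢ) = Dirichlet(21, 17, 25, 7).
For a Dirichlet(a₁,…,a_K) with all aᵢ > 1, the mode has j-th component (aⱼ − 1)/(Σaᵢ − K).
Here Σaᵢ = 70 and K = 4, so p(blue) = (25 − 1)/(70 − 4) = 24/66 ≈ 0.3636.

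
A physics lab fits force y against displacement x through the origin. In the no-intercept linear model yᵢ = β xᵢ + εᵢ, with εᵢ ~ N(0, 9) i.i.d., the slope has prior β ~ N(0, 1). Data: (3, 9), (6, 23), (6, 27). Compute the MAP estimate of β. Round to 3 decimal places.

log p(β | y) = −Σ(yᵢ − βxᵢ)²/(2·9) − β²/(2·1) + const.
Setting the derivative to zero: Σxᵢ(yᵢ − βxᵢ)/9 − β/1 = 0, so β = Σxᵢyᵢ / (Σxᵢ² + σ²/τ²).
Σxᵢyᵢ = 3·9 + 6·23 + 6·27 = 327; Σxᵢ² = 81; σ²/τ² = 9.
β̂_MAP = 327 / (81 + 9) = 327/90 ≈ 3.633.

β̂_MAP = 3.633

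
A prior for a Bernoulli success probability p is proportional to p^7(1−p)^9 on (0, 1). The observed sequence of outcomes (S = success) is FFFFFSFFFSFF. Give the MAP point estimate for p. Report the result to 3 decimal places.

The prior density ∝ p^7(1−p)^9 is the kernel of Beta(8, 10).
Data: 2 successes in 12 trials (from the sequence). The binomial likelihood contributes p^2(1−p)^10, so the posterior is Beta(8+2, 10+10) = Beta(10, 20).
For Beta(a, b) with a, b > 1 the mode is (a−1)/(a+b−2) = 9/28 ≈ 0.321.

p̂_MAP = 0.321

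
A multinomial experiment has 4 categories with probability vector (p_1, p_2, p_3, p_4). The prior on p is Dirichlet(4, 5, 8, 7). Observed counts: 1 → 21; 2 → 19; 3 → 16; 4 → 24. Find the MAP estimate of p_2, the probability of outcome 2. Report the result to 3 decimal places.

MAP estimate: 0.230

The posterior is Dirichlet(αᵢ + nᵢ) = Dirichlet(25, 24, 24, 31).
For a Dirichlet(a₁,…,a_K) with all aᵢ > 1, the mode has j-th component (aⱼ − 1)/(Σaᵢ − K).
Here Σaᵢ = 104 and K = 4, so p_2 = (24 − 1)/(104 − 4) = 23/100 ≈ 0.230.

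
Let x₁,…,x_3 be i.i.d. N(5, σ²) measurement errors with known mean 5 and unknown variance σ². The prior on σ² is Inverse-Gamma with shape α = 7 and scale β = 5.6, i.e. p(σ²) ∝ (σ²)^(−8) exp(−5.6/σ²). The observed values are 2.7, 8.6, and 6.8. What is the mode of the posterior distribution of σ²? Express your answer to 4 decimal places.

Sum of squared deviations about the known mean: SS = (2.7−5)² + (8.6−5)² + (6.8−5)² = 21.49.
The Normal likelihood contributes (σ²)^(−n/2) exp(−SS/(2σ²)), so the posterior is Inverse-Gamma(α + n/2, β + SS/2) = Inverse-Gamma(8.5, 16.345).
The mode of Inverse-Gamma(a, b) is b/(a+1) = 16.345/9.5 ≈ 1.7205.

σ̂²_MAP = 1.7205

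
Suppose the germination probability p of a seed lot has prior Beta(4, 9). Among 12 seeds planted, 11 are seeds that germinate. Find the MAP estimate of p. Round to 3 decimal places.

p̂_MAP = 0.609

Prior: Beta(4, 9).
Data: 11 successes in 12 trials. The binomial likelihood contributes p^11(1−p)^1, so the posterior is Beta(4+11, 9+1) = Beta(15, 10).
For Beta(a, b) with a, b > 1 the mode is (a−1)/(a+b−2) = 14/23 ≈ 0.609.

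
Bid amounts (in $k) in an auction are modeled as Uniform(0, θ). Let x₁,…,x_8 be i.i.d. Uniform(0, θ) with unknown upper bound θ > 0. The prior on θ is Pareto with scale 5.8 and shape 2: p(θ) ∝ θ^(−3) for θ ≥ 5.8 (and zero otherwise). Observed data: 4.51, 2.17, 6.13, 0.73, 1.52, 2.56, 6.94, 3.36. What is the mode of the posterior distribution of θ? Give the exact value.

The Uniform(0, θ) likelihood is θ^(−n) for θ ≥ max(xᵢ), zero otherwise. Here max(xᵢ) = 6.94.
Posterior ∝ θ^(−3) · θ^(−8) = θ^(−11) on θ ≥ max(5.8, 6.94) = 6.94.
This density is strictly decreasing in θ, so the posterior mode lies at the lower boundary of the support.

θ̂_MAP = 6.94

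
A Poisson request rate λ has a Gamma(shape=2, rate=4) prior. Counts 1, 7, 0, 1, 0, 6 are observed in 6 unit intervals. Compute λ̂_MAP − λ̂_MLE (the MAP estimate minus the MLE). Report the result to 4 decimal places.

Σxᵢ = 15. Posterior is Gamma(17, 10); MAP = (17−1)/10 = 16/10 ≈ 1.60000.
MLE = x̄ = 15/6 ≈ 2.50000.
Difference = 16/10 − 15/6 = -9/10 ≈ -0.9000.

MAP − MLE = -0.9000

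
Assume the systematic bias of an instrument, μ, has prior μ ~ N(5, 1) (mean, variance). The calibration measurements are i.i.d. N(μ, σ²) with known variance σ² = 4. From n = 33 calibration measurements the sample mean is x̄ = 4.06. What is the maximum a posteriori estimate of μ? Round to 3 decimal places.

n = 33, x̄ = 4.06.
For a Normal prior and Normal likelihood with known variance, the posterior is Normal; its mode equals its mean, the precision-weighted average.
Prior precision 1/σ₀² = 1/1 = 1; data precision n/σ² = 33/4 = 8.25.
μ̂ = (1·5 + 8.25·4.06) / (1 + 8.25) = 38.495/9.25 = 7699/1850 ≈ 4.162.

μ̂_MAP = 4.162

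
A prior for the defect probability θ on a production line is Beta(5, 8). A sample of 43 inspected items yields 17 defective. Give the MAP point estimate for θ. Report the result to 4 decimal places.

θ̂_MAP = 0.3889

Prior: Beta(5, 8).
Data: 17 successes in 43 trials. The binomial likelihood contributes θ^17(1−θ)^26, so the posterior is Beta(5+17, 8+26) = Beta(22, 34).
For Beta(a, b) with a, b > 1 the mode is (a−1)/(a+b−2) = 21/54 ≈ 0.3889.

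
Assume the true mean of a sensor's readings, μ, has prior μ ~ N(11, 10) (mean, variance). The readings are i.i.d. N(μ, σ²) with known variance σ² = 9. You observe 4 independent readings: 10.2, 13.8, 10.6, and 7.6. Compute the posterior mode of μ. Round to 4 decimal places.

μ̂_MAP = 10.6327

n = 4; x̄ = (10.2 + 13.8 + 10.6 + 7.6)/4 = 42.2/4 = 10.55.
For a Normal prior and Normal likelihood with known variance, the posterior is Normal; its mode equals its mean, the precision-weighted average.
Prior precision 1/σ₀² = 1/10 = 0.1; data precision n/σ² = 4/9.
μ̂ = (0.1·11 + (4/9)·10.55) / (0.1 + 4/9) = (521/90)/(49/90) = 521/49 ≈ 10.6327.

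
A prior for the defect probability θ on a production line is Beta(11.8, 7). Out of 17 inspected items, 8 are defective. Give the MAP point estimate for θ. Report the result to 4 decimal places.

Prior: Beta(11.8, 7).
Data: 8 successes in 17 trials. The binomial likelihood contributes θ^8(1−θ)^9, so the posterior is Beta(11.8+8, 7+9) = Beta(19.8, 16).
For Beta(a, b) with a, b > 1 the mode is (a−1)/(a+b−2) = 18.8/33.8 ≈ 0.5562.

θ̂_MAP = 0.5562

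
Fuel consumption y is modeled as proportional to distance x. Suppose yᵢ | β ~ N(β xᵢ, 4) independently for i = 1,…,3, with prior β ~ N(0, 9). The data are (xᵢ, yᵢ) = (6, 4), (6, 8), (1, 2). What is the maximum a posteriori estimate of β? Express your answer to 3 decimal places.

β̂_MAP = 1.008

log p(β | y) = −Σ(yᵢ − βxᵢ)²/(2·4) − β²/(2·9) + const.
Setting the derivative to zero: Σxᵢ(yᵢ − βxᵢ)/4 − β/9 = 0, so β = Σxᵢyᵢ / (Σxᵢ² + σ²/τ²).
Σxᵢyᵢ = 6·4 + 6·8 + 1·2 = 74; Σxᵢ² = 73; σ²/τ² = 4/9.
β̂_MAP = 74 / (73 + 4/9) = 74/(661/9) = 666/661 ≈ 1.008.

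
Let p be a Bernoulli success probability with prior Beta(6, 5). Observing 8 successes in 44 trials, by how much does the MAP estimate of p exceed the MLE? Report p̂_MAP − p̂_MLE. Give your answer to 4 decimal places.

MAP − MLE = 0.0635

Posterior is Beta(14, 41); MAP = (14−1)/(55−2) = 13/53 ≈ 0.24528.
MLE ignores the prior: p̂_MLE = k/n = 8/44 ≈ 0.18182.
Difference = 13/53 − 8/44 = 37/583 ≈ 0.0635.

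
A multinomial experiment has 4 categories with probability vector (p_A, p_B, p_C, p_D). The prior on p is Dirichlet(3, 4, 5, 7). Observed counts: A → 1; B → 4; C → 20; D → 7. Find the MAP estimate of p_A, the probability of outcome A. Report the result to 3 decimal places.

MAP estimate of p_A = 0.064

The posterior is Dirichlet(αᵢ + nᵢ) = Dirichlet(4, 8, 25, 14).
For a Dirichlet(a₁,…,a_K) with all aᵢ > 1, the mode has j-th component (aⱼ − 1)/(Σaᵢ − K).
Here Σaᵢ = 51 and K = 4, so p_A = (4 − 1)/(51 − 4) = 3/47 ≈ 0.064.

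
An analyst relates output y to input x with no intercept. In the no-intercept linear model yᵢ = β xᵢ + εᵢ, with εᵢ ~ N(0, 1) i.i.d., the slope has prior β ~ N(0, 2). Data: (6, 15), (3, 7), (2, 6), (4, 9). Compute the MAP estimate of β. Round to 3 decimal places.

log p(β | y) = −Σ(yᵢ − βxᵢ)²/(2·1) − β²/(2·2) + const.
Setting the derivative to zero: Σxᵢ(yᵢ − βxᵢ)/1 − β/2 = 0, so β = Σxᵢyᵢ / (Σxᵢ² + σ²/τ²).
Σxᵢyᵢ = 6·15 + 3·7 + 2·6 + 4·9 = 159; Σxᵢ² = 65; σ²/τ² = 0.5.
β̂_MAP = 159 / (65 + 0.5) = 159/65.5 ≈ 2.427.

β̂_MAP = 2.427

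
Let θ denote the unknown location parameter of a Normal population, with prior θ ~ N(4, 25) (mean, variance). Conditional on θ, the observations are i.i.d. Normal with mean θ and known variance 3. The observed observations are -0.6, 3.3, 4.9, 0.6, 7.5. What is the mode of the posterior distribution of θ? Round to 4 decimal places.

n = 5; x̄ = ((-0.6) + 3.3 + 4.9 + 0.6 + 7.5)/5 = 15.7/5 = 3.14.
For a Normal prior and Normal likelihood with known variance, the posterior is Normal; its mode equals its mean, the precision-weighted average.
Prior precision 1/σ₀² = 1/25 = 0.04; data precision n/σ² = 5/3.
θ̂ = (0.04·4 + (5/3)·3.14) / (0.04 + 5/3) = (809/150)/(128/75) = 3.16015625 ≈ 3.1602.

θ̂_MAP = 3.1602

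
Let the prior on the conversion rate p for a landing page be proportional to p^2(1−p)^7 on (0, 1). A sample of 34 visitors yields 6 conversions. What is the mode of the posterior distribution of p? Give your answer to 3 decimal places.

The prior density ∝ p^2(1−p)^7 is the kernel of Beta(3, 8).
Data: 6 successes in 34 trials. The binomial likelihood contributes p^6(1−p)^28, so the posterior is Beta(3+6, 8+28) = Beta(9, 36).
For Beta(a, b) with a, b > 1 the mode is (a−1)/(a+b−2) = 8/43 ≈ 0.186.

p̂_MAP = 0.186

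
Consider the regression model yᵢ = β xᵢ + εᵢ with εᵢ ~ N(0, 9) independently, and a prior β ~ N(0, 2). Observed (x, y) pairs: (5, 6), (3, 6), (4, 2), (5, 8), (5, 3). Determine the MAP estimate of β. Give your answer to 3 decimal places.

log p(β | y) = −Σ(yᵢ − βxᵢ)²/(2·9) − β²/(2·2) + const.
Setting the derivative to zero: Σxᵢ(yᵢ − βxᵢ)/9 − β/2 = 0, so β = Σxᵢyᵢ / (Σxᵢ² + σ²/τ²).
Σxᵢyᵢ = 5·6 + 3·6 + 4·2 + 5·8 + 5·3 = 111; Σxᵢ² = 100; σ²/τ² = 4.5.
β̂_MAP = 111 / (100 + 4.5) = 111/104.5 ≈ 1.062.

β̂_MAP = 1.062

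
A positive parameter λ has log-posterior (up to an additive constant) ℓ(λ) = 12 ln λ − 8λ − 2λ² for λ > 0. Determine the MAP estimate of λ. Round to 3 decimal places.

ℓ'(λ) = 12/λ − 8 − 4λ. Setting this to zero and multiplying by λ: 4λ² + 8λ − 12 = 0.
λ = (−8 + √(8² + 4·4·12)) / (2·4) = (−8 + √256) / 8 = (−8 + 16)/8 = 1.
ℓ''(λ) = −12/λ² − 4 < 0, confirming a maximum.

λ̂_MAP = 1.000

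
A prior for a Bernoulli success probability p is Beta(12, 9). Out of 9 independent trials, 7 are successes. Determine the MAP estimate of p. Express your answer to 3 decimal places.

p̂_MAP = 0.643

Prior: Beta(12, 9).
Data: 7 successes in 9 trials. The binomial likelihood contributes p^7(1−p)^2, so the posterior is Beta(12+7, 9+2) = Beta(19, 11).
For Beta(a, b) with a, b > 1 the mode is (a−1)/(a+b−2) = 18/28 ≈ 0.643.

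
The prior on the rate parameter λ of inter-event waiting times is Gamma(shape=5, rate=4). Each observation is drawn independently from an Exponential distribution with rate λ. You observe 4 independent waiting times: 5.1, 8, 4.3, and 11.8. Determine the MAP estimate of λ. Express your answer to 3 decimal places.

λ̂_MAP = 0.241

The Exponential(rate=λ) likelihood is ∝ λ^n e^(−λΣtᵢ). Here n = 4 and Σtᵢ = 5.1 + 8 + 4.3 + 11.8 = 29.2.
Posterior ∝ λ^4e^(−4λ) · λ^4e^(−29.2λ) = λ^8e^(−33.2λ), i.e. Gamma(9, 33.2).
Mode = (a−1)/b = 8/33.2 ≈ 0.241.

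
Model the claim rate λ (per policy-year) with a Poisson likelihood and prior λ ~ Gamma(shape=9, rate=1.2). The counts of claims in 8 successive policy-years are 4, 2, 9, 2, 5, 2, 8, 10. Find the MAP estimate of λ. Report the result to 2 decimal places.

λ̂_MAP = 5.43

Σxᵢ = 4+2+9+2+5+2+8+10 = 42, with n = 8.
Posterior ∝ λ^8e^(−1.2λ) · λ^42e^(−8λ) = λ^50e^(−9.2λ), i.e. Gamma(shape=51, rate=9.2).
The mode of a Gamma(a, b) with a ≥ 1 (shape–rate) is (a−1)/b = 50/9.2 ≈ 5.43.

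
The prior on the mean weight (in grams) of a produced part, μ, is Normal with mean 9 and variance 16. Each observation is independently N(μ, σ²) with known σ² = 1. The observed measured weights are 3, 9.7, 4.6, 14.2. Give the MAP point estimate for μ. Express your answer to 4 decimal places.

μ̂_MAP = 7.8923

n = 4; x̄ = (3 + 9.7 + 4.6 + 14.2)/4 = 31.5/4 = 7.875.
For a Normal prior and Normal likelihood with known variance, the posterior is Normal; its mode equals its mean, the precision-weighted average.
Prior precision 1/σ₀² = 1/16 = 0.0625; data precision n/σ² = 4/1 = 4.
μ̂ = (0.0625·9 + 4·7.875) / (0.0625 + 4) = 32.0625/4.0625 = 513/65 ≈ 7.8923.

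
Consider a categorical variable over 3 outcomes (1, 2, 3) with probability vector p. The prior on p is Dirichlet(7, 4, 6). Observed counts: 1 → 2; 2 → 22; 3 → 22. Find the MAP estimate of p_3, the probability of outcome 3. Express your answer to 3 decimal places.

MAP estimate: 0.450

The posterior is Dirichlet(αᵢ + nᵢ) = Dirichlet(9, 26, 28).
For a Dirichlet(a₁,…,a_K) with all aᵢ > 1, the mode has j-th component (aⱼ − 1)/(Σaᵢ − K).
Here Σaᵢ = 63 and K = 3, so p_3 = (28 − 1)/(63 − 3) = 27/60 ≈ 0.450.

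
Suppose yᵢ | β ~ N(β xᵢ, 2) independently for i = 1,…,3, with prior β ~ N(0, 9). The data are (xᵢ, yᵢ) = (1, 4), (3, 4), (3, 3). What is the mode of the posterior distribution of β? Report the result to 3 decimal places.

β̂_MAP = 1.301

log p(β | y) = −Σ(yᵢ − βxᵢ)²/(2·2) − β²/(2·9) + const.
Setting the derivative to zero: Σxᵢ(yᵢ − βxᵢ)/2 − β/9 = 0, so β = Σxᵢyᵢ / (Σxᵢ² + σ²/τ²).
Σxᵢyᵢ = 1·4 + 3·4 + 3·3 = 25; Σxᵢ² = 19; σ²/τ² = 2/9.
β̂_MAP = 25 / (19 + 2/9) = 25/(173/9) = 225/173 ≈ 1.301.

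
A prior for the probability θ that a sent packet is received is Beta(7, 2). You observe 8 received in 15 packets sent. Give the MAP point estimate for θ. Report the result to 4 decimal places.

Prior: Beta(7, 2).
Data: 8 successes in 15 trials. The binomial likelihood contributes θ^8(1−θ)^7, so the posterior is Beta(7+8, 2+7) = Beta(15, 9).
For Beta(a, b) with a, b > 1 the mode is (a−1)/(a+b−2) = 14/22 ≈ 0.6364.

θ̂_MAP = 0.6364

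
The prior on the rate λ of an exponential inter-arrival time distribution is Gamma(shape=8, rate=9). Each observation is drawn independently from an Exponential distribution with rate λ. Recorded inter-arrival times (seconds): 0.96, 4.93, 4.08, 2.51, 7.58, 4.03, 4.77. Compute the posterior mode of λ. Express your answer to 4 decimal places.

λ̂_MAP = 0.3698

The Exponential(rate=λ) likelihood is ∝ λ^n e^(−λΣtᵢ). Here n = 7 and Σtᵢ = 0.96 + 4.93 + 4.08 + 2.51 + 7.58 + 4.03 + 4.77 = 28.86.
Posterior ∝ λ^7e^(−9λ) · λ^7e^(−28.86λ) = λ^14e^(−37.86λ), i.e. Gamma(15, 37.86).
Mode = (a−1)/b = 14/37.86 ≈ 0.3698.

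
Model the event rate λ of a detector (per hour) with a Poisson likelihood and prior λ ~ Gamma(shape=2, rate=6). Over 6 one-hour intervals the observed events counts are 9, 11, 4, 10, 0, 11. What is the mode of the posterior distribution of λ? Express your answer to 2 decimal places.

Σxᵢ = 9+11+4+10+0+11 = 45, with n = 6.
Posterior ∝ λe^(−6λ) · λ^45e^(−6λ) = λ^46e^(−12λ), i.e. Gamma(shape=47, rate=12).
The mode of a Gamma(a, b) with a ≥ 1 (shape–rate) is (a−1)/b = 46/12 ≈ 3.83.

λ̂_MAP = 3.83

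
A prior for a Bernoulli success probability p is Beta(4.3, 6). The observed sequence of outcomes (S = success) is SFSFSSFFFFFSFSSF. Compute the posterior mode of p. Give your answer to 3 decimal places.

Prior: Beta(4.3, 6).
Data: 7 successes in 16 trials (from the sequence). The binomial likelihood contributes p^7(1−p)^9, so the posterior is Beta(4.3+7, 6+9) = Beta(11.3, 15).
For Beta(a, b) with a, b > 1 the mode is (a−1)/(a+b−2) = 10.3/24.3 ≈ 0.424.

p̂_MAP = 0.424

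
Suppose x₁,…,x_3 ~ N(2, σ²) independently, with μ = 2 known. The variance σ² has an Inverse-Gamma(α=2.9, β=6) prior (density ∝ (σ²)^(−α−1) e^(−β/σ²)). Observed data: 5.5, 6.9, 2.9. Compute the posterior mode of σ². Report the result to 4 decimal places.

σ̂²_MAP = 4.5435

Sum of squared deviations about the known mean: SS = (5.5−2)² + (6.9−2)² + (2.9−2)² = 37.07.
The Normal likelihood contributes (σ²)^(−n/2) exp(−SS/(2σ²)), so the posterior is Inverse-Gamma(α + n/2, β + SS/2) = Inverse-Gamma(4.4, 24.535).
The mode of Inverse-Gamma(a, b) is b/(a+1) = 24.535/5.4 ≈ 4.5435.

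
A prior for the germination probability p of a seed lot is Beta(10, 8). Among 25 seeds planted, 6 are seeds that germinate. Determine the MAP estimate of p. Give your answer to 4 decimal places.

Prior: Beta(10, 8).
Data: 6 successes in 25 trials. The binomial likelihood contributes p^6(1−p)^19, so the posterior is Beta(10+6, 8+19) = Beta(16, 27).
For Beta(a, b) with a, b > 1 the mode is (a−1)/(a+b−2) = 15/41 ≈ 0.3659.

p̂_MAP = 0.3659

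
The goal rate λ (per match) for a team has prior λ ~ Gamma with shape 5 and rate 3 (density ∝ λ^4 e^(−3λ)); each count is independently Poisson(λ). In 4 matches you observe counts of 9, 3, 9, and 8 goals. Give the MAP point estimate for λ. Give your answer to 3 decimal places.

Σxᵢ = 9+3+9+8 = 29, with n = 4.
Posterior ∝ λ^4e^(−3λ) · λ^29e^(−4λ) = λ^33e^(−7λ), i.e. Gamma(shape=34, rate=7).
The mode of a Gamma(a, b) with a ≥ 1 (shape–rate) is (a−1)/b = 33/7 ≈ 4.714.

λ̂_MAP = 4.714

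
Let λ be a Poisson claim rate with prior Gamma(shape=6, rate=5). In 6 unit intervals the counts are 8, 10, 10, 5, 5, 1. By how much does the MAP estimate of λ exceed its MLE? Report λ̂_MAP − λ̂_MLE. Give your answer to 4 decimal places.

Σxᵢ = 39. Posterior is Gamma(45, 11); MAP = (45−1)/11 = 44/11 ≈ 4.00000.
MLE = x̄ = 39/6 ≈ 6.50000.
Difference = 44/11 − 39/6 = -5/2 ≈ -2.5000.

MAP − MLE = -2.5000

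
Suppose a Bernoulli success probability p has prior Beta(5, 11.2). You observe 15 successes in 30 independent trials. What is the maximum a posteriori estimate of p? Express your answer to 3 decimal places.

Prior: Beta(5, 11.2).
Data: 15 successes in 30 trials. The binomial likelihood contributes p^15(1−p)^15, so the posterior is Beta(5+15, 11.2+15) = Beta(20, 26.2).
For Beta(a, b) with a, b > 1 the mode is (a−1)/(a+b−2) = 19/44.2 ≈ 0.430.

p̂_MAP = 0.430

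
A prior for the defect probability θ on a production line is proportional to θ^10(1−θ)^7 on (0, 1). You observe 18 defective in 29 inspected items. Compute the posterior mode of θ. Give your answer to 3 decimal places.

θ̂_MAP = 0.609

The prior density ∝ θ^10(1−θ)^7 is the kernel of Beta(11, 8).
Data: 18 successes in 29 trials. The binomial likelihood contributes θ^18(1−θ)^11, so the posterior is Beta(11+18, 8+11) = Beta(29, 19).
For Beta(a, b) with a, b > 1 the mode is (a−1)/(a+b−2) = 28/46 ≈ 0.609.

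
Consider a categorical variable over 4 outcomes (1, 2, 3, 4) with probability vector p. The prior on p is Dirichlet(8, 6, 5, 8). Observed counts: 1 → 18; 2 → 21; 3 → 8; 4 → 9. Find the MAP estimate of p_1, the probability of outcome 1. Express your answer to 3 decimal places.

The posterior is Dirichlet(αᵢ + nᵢ) = Dirichlet(26, 27, 13, 17).
For a Dirichlet(a₁,…,a_K) with all aᵢ > 1, the mode has j-th component (aⱼ − 1)/(Σaᵢ − K).
Here Σaᵢ = 83 and K = 4, so p_1 = (26 − 1)/(83 − 4) = 25/79 ≈ 0.316.

MAP estimate: 0.316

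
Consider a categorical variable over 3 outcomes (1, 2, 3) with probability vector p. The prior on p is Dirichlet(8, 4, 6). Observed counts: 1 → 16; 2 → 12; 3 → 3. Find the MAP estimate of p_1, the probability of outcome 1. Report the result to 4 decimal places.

MAP estimate: 0.5000

The posterior is Dirichlet(αᵢ + nᵢ) = Dirichlet(24, 16, 9).
For a Dirichlet(a₁,…,a_K) with all aᵢ > 1, the mode has j-th component (aⱼ − 1)/(Σaᵢ − K).
Here Σaᵢ = 49 and K = 3, so p_1 = (24 − 1)/(49 − 3) = 23/46 ≈ 0.5000.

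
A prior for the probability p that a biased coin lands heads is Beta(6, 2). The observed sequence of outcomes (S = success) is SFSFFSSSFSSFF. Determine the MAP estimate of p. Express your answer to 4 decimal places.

p̂_MAP = 0.6316

Prior: Beta(6, 2).
Data: 7 successes in 13 trials (from the sequence). The binomial likelihood contributes p^7(1−p)^6, so the posterior is Beta(6+7, 2+6) = Beta(13, 8).
For Beta(a, b) with a, b > 1 the mode is (a−1)/(a+b−2) = 12/19 ≈ 0.6316.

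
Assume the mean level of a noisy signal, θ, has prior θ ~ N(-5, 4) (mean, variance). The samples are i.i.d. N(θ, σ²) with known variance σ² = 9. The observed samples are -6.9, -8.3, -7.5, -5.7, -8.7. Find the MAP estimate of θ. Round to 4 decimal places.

θ̂_MAP = -6.6690

n = 5; x̄ = ((-6.9) + (-8.3) + (-7.5) + (-5.7) + (-8.7))/5 = -37.1/5 = -7.42.
For a Normal prior and Normal likelihood with known variance, the posterior is Normal; its mode equals its mean, the precision-weighted average.
Prior precision 1/σ₀² = 1/4 = 0.25; data precision n/σ² = 5/9.
θ̂ = (0.25·(-5) + (5/9)·(-7.42)) / (0.25 + 5/9) = (-967/180)/(29/36) = -967/145 ≈ -6.6690.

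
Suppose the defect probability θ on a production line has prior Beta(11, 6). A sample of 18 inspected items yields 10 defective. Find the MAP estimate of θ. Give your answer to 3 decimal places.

θ̂_MAP = 0.606

Prior: Beta(11, 6).
Data: 10 successes in 18 trials. The binomial likelihood contributes θ^10(1−θ)^8, so the posterior is Beta(11+10, 6+8) = Beta(21, 14).
For Beta(a, b) with a, b > 1 the mode is (a−1)/(a+b−2) = 20/33 ≈ 0.606.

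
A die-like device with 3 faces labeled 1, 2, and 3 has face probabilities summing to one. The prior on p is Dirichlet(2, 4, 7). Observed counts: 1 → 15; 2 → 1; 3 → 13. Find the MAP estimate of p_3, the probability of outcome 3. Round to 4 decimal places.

The posterior is Dirichlet(αᵢ + nᵢ) = Dirichlet(17, 5, 20).
For a Dirichlet(a₁,…,a_K) with all aᵢ > 1, the mode has j-th component (aⱼ − 1)/(Σaᵢ − K).
Here Σaᵢ = 42 and K = 3, so p_3 = (20 − 1)/(42 − 3) = 19/39 ≈ 0.4872.

MAP estimate: 0.4872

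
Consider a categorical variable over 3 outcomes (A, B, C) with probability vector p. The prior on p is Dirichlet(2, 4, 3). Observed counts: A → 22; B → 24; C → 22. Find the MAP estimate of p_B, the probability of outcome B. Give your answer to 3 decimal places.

MAP estimate of p_B = 0.365

The posterior is Dirichlet(αᵢ + nᵢ) = Dirichlet(24, 28, 25).
For a Dirichlet(a₁,…,a_K) with all aᵢ > 1, the mode has j-th component (aⱼ − 1)/(Σaᵢ − K).
Here Σaᵢ = 77 and K = 3, so p_B = (28 − 1)/(77 − 3) = 27/74 ≈ 0.365.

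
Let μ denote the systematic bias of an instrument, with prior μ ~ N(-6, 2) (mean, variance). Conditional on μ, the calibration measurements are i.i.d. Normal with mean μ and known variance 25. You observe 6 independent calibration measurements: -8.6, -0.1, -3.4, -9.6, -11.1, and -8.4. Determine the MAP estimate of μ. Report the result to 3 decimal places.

n = 6; x̄ = ((-8.6) + (-0.1) + (-3.4) + (-9.6) + (-11.1) + (-8.4))/6 = -41.2/6 = -103/15 ≈ -6.8667.
For a Normal prior and Normal likelihood with known variance, the posterior is Normal; its mode equals its mean, the precision-weighted average.
Prior precision 1/σ₀² = 1/2 = 0.5; data precision n/σ² = 6/25 = 0.24.
μ̂ = (0.5·(-6) + 0.24·(-103/15)) / (0.5 + 0.24) = (-4.648)/0.74 = -1162/185 ≈ -6.281.

μ̂_MAP = -6.281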